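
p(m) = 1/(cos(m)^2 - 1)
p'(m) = 2*sin(m)*cos(m)/(cos(m)^2 - 1)^2 = 2*cos(m)/sin(m)^3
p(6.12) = -37.89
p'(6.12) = -460.22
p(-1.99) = -1.20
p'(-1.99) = 1.07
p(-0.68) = -2.53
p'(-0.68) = -6.26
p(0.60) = -3.14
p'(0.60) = 9.17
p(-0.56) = -3.54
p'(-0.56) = -11.31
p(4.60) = -1.01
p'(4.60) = 0.23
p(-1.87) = -1.10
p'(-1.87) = 0.68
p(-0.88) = -1.68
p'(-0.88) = -2.78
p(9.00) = -5.89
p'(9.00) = -26.03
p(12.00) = -3.47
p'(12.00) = -10.92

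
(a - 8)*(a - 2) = a^2 - 10*a + 16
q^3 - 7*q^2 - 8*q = q*(q - 8)*(q + 1)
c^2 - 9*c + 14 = (c - 7)*(c - 2)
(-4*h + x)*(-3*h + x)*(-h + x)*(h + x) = -12*h^4 + 7*h^3*x + 11*h^2*x^2 - 7*h*x^3 + x^4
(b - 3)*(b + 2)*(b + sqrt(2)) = b^3 - b^2 + sqrt(2)*b^2 - 6*b - sqrt(2)*b - 6*sqrt(2)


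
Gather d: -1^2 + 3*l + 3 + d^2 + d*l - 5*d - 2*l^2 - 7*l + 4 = d^2 + d*(l - 5) - 2*l^2 - 4*l + 6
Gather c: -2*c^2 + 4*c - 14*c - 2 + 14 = -2*c^2 - 10*c + 12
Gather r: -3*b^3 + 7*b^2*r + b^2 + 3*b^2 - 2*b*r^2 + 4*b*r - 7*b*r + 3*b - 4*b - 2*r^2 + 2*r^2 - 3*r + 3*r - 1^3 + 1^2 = -3*b^3 + 4*b^2 - 2*b*r^2 - b + r*(7*b^2 - 3*b)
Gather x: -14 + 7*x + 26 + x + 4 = 8*x + 16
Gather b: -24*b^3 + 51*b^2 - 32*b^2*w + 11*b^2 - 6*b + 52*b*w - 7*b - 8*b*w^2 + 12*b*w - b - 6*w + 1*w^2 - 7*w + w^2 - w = -24*b^3 + b^2*(62 - 32*w) + b*(-8*w^2 + 64*w - 14) + 2*w^2 - 14*w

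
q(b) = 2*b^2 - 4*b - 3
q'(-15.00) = -64.00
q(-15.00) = 507.00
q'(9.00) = 32.00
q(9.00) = 123.00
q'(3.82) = 11.28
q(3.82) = 10.90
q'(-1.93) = -11.72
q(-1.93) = 12.17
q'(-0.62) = -6.48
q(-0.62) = 0.25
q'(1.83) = 3.32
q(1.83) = -3.62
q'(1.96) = 3.84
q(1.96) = -3.16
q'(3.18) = 8.72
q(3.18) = 4.50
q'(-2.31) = -13.24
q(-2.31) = 16.91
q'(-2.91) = -15.64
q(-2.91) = 25.58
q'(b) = 4*b - 4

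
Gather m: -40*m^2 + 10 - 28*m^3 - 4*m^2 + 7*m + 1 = -28*m^3 - 44*m^2 + 7*m + 11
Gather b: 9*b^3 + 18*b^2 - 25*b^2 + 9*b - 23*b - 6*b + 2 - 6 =9*b^3 - 7*b^2 - 20*b - 4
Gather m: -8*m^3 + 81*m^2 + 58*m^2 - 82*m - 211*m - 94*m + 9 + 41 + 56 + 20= -8*m^3 + 139*m^2 - 387*m + 126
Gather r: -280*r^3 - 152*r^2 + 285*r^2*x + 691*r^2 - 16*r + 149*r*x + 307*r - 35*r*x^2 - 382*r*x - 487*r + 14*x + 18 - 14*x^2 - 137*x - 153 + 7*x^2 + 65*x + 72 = -280*r^3 + r^2*(285*x + 539) + r*(-35*x^2 - 233*x - 196) - 7*x^2 - 58*x - 63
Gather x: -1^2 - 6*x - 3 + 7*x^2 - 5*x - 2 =7*x^2 - 11*x - 6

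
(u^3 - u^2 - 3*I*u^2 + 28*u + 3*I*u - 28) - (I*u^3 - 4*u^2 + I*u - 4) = u^3 - I*u^3 + 3*u^2 - 3*I*u^2 + 28*u + 2*I*u - 24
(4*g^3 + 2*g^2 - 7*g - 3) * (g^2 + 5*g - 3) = 4*g^5 + 22*g^4 - 9*g^3 - 44*g^2 + 6*g + 9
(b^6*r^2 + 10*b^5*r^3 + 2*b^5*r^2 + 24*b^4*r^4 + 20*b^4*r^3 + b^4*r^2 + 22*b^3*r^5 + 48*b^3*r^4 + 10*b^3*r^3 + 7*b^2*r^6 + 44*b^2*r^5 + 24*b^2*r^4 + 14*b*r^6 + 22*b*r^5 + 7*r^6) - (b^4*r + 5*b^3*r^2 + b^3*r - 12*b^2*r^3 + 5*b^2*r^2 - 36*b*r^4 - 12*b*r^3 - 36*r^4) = b^6*r^2 + 10*b^5*r^3 + 2*b^5*r^2 + 24*b^4*r^4 + 20*b^4*r^3 + b^4*r^2 - b^4*r + 22*b^3*r^5 + 48*b^3*r^4 + 10*b^3*r^3 - 5*b^3*r^2 - b^3*r + 7*b^2*r^6 + 44*b^2*r^5 + 24*b^2*r^4 + 12*b^2*r^3 - 5*b^2*r^2 + 14*b*r^6 + 22*b*r^5 + 36*b*r^4 + 12*b*r^3 + 7*r^6 + 36*r^4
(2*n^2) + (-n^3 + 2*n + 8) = -n^3 + 2*n^2 + 2*n + 8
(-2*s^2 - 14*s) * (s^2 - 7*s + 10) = -2*s^4 + 78*s^2 - 140*s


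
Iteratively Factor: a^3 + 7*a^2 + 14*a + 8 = (a + 1)*(a^2 + 6*a + 8) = (a + 1)*(a + 4)*(a + 2)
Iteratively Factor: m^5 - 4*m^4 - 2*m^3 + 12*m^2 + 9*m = (m - 3)*(m^4 - m^3 - 5*m^2 - 3*m) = (m - 3)^2*(m^3 + 2*m^2 + m) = (m - 3)^2*(m + 1)*(m^2 + m) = m*(m - 3)^2*(m + 1)*(m + 1)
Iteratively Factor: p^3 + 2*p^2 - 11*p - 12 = (p + 4)*(p^2 - 2*p - 3) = (p + 1)*(p + 4)*(p - 3)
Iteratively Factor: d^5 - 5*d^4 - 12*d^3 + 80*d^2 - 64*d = (d - 4)*(d^4 - d^3 - 16*d^2 + 16*d) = (d - 4)*(d - 1)*(d^3 - 16*d) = (d - 4)^2*(d - 1)*(d^2 + 4*d) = d*(d - 4)^2*(d - 1)*(d + 4)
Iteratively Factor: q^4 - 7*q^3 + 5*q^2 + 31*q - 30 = (q + 2)*(q^3 - 9*q^2 + 23*q - 15) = (q - 5)*(q + 2)*(q^2 - 4*q + 3) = (q - 5)*(q - 1)*(q + 2)*(q - 3)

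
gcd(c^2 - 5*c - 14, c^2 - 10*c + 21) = c - 7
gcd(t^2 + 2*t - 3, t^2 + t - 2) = t - 1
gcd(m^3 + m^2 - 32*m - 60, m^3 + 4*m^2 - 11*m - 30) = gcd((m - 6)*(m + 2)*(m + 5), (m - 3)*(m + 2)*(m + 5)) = m^2 + 7*m + 10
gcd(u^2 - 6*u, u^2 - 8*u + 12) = u - 6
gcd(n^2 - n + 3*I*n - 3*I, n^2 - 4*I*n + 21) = n + 3*I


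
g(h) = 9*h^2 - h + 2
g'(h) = 18*h - 1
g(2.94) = 76.85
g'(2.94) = 51.92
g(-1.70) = 29.71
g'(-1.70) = -31.60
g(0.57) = 4.35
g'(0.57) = 9.26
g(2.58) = 59.33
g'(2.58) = 45.44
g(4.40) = 171.84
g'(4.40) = 78.20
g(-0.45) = 4.27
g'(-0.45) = -9.10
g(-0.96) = 11.25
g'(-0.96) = -18.28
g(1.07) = 11.23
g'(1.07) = 18.26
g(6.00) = 320.00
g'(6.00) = 107.00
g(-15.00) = 2042.00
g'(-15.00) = -271.00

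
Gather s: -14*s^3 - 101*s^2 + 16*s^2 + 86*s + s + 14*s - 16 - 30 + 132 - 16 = -14*s^3 - 85*s^2 + 101*s + 70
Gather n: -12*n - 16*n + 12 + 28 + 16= 56 - 28*n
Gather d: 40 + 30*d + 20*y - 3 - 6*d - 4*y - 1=24*d + 16*y + 36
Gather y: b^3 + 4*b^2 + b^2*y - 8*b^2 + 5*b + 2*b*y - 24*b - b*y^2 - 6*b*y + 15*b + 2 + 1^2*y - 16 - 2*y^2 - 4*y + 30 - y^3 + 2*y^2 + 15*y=b^3 - 4*b^2 - b*y^2 - 4*b - y^3 + y*(b^2 - 4*b + 12) + 16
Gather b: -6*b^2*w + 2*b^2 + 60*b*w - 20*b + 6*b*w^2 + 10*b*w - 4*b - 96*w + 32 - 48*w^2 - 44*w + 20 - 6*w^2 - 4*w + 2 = b^2*(2 - 6*w) + b*(6*w^2 + 70*w - 24) - 54*w^2 - 144*w + 54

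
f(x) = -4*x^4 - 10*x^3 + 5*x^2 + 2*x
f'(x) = -16*x^3 - 30*x^2 + 10*x + 2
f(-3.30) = -67.15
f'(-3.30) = 217.29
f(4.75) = -2985.67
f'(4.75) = -2342.12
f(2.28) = -196.06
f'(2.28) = -320.79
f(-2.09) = 32.63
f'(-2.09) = -3.87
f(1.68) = -61.81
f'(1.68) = -141.74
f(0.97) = -6.02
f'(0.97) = -31.13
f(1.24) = -18.36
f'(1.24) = -62.23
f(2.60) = -319.55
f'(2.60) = -456.02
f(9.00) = -33111.00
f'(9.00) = -14002.00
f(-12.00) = -64968.00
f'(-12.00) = 23210.00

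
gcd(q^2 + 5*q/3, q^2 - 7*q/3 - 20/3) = q + 5/3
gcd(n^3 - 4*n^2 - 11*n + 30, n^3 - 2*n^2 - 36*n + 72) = n - 2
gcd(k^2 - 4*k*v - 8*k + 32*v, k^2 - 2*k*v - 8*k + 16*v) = k - 8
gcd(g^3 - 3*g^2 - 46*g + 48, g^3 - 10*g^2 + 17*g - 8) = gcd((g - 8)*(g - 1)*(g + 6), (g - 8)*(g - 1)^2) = g^2 - 9*g + 8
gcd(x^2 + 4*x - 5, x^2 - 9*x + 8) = x - 1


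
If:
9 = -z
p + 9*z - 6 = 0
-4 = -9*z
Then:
No Solution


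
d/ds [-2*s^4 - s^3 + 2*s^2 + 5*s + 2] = -8*s^3 - 3*s^2 + 4*s + 5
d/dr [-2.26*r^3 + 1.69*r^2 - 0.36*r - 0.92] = -6.78*r^2 + 3.38*r - 0.36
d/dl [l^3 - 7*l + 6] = 3*l^2 - 7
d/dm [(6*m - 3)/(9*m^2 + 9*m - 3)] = (-6*m^2 + 6*m + 1)/(9*m^4 + 18*m^3 + 3*m^2 - 6*m + 1)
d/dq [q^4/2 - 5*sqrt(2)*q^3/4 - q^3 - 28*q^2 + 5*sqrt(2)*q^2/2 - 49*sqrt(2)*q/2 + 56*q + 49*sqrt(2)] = 2*q^3 - 15*sqrt(2)*q^2/4 - 3*q^2 - 56*q + 5*sqrt(2)*q - 49*sqrt(2)/2 + 56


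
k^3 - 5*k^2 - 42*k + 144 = (k - 8)*(k - 3)*(k + 6)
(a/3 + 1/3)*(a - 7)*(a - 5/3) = a^3/3 - 23*a^2/9 + a + 35/9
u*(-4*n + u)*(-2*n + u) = 8*n^2*u - 6*n*u^2 + u^3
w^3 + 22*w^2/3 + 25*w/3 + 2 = (w + 1/3)*(w + 1)*(w + 6)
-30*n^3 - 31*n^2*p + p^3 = (-6*n + p)*(n + p)*(5*n + p)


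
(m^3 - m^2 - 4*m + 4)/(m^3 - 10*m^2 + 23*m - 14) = (m + 2)/(m - 7)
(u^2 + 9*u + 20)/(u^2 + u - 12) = (u + 5)/(u - 3)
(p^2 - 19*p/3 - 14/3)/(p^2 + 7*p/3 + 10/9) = 3*(p - 7)/(3*p + 5)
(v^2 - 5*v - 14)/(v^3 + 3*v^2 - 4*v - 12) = (v - 7)/(v^2 + v - 6)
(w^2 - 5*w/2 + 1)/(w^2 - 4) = (w - 1/2)/(w + 2)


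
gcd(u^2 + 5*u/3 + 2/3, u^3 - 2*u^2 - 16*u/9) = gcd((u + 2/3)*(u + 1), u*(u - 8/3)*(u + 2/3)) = u + 2/3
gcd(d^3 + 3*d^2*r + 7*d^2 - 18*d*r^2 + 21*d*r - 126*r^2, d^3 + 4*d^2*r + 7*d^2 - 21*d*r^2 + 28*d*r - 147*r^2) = -d^2 + 3*d*r - 7*d + 21*r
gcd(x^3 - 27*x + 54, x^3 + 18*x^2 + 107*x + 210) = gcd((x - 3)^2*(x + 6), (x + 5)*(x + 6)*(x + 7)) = x + 6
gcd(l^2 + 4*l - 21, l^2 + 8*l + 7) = l + 7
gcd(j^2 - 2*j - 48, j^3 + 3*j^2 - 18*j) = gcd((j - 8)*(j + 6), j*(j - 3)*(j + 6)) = j + 6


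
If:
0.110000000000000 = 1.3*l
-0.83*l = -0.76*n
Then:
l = 0.08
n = 0.09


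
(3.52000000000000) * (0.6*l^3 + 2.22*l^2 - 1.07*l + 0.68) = 2.112*l^3 + 7.8144*l^2 - 3.7664*l + 2.3936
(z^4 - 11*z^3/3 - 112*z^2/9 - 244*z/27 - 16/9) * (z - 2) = z^5 - 17*z^4/3 - 46*z^3/9 + 428*z^2/27 + 440*z/27 + 32/9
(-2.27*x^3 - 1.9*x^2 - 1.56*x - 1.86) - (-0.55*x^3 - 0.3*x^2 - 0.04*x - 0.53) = -1.72*x^3 - 1.6*x^2 - 1.52*x - 1.33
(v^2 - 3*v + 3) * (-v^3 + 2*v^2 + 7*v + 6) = -v^5 + 5*v^4 - 2*v^3 - 9*v^2 + 3*v + 18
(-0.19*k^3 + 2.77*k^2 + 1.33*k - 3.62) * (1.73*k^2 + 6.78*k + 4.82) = -0.3287*k^5 + 3.5039*k^4 + 20.1657*k^3 + 16.1062*k^2 - 18.133*k - 17.4484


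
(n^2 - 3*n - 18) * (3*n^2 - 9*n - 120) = 3*n^4 - 18*n^3 - 147*n^2 + 522*n + 2160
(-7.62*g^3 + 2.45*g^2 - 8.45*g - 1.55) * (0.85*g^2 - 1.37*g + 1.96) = -6.477*g^5 + 12.5219*g^4 - 25.4742*g^3 + 15.061*g^2 - 14.4385*g - 3.038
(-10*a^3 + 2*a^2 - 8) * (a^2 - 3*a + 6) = -10*a^5 + 32*a^4 - 66*a^3 + 4*a^2 + 24*a - 48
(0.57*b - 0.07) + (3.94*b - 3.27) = 4.51*b - 3.34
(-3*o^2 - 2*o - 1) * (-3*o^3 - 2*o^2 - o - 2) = 9*o^5 + 12*o^4 + 10*o^3 + 10*o^2 + 5*o + 2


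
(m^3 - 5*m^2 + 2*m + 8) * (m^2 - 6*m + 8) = m^5 - 11*m^4 + 40*m^3 - 44*m^2 - 32*m + 64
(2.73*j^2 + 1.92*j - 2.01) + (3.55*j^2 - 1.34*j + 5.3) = 6.28*j^2 + 0.58*j + 3.29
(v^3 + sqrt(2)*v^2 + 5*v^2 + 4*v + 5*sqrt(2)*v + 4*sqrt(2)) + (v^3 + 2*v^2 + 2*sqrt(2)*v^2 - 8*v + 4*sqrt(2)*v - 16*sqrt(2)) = 2*v^3 + 3*sqrt(2)*v^2 + 7*v^2 - 4*v + 9*sqrt(2)*v - 12*sqrt(2)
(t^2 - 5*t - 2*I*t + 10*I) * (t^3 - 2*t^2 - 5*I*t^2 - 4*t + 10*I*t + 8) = t^5 - 7*t^4 - 7*I*t^4 - 4*t^3 + 49*I*t^3 + 98*t^2 - 62*I*t^2 - 140*t - 56*I*t + 80*I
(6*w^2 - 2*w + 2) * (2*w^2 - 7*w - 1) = 12*w^4 - 46*w^3 + 12*w^2 - 12*w - 2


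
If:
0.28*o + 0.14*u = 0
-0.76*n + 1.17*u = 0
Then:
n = 1.53947368421053*u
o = -0.5*u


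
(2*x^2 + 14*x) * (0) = 0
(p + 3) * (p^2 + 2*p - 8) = p^3 + 5*p^2 - 2*p - 24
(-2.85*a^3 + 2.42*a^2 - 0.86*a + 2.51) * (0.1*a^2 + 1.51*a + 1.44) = -0.285*a^5 - 4.0615*a^4 - 0.5358*a^3 + 2.4372*a^2 + 2.5517*a + 3.6144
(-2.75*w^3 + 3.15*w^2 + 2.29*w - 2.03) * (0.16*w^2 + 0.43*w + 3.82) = -0.44*w^5 - 0.6785*w^4 - 8.7841*w^3 + 12.6929*w^2 + 7.8749*w - 7.7546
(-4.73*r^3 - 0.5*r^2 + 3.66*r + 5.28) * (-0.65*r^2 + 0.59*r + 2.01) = 3.0745*r^5 - 2.4657*r^4 - 12.1813*r^3 - 2.2776*r^2 + 10.4718*r + 10.6128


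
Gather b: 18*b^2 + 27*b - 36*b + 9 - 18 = 18*b^2 - 9*b - 9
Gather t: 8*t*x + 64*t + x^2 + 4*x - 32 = t*(8*x + 64) + x^2 + 4*x - 32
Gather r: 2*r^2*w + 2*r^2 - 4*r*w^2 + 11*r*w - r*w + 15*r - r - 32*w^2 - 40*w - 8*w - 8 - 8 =r^2*(2*w + 2) + r*(-4*w^2 + 10*w + 14) - 32*w^2 - 48*w - 16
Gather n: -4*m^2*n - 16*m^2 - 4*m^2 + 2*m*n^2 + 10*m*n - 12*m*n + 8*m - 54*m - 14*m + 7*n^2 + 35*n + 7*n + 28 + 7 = -20*m^2 - 60*m + n^2*(2*m + 7) + n*(-4*m^2 - 2*m + 42) + 35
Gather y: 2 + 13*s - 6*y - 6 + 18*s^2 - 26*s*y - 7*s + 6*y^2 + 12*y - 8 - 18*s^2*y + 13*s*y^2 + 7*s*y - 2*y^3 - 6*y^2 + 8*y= 18*s^2 + 13*s*y^2 + 6*s - 2*y^3 + y*(-18*s^2 - 19*s + 14) - 12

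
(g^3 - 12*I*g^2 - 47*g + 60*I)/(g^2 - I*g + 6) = (g^2 - 9*I*g - 20)/(g + 2*I)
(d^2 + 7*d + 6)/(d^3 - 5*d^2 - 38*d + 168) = (d + 1)/(d^2 - 11*d + 28)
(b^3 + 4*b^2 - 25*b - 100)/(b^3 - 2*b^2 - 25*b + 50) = (b + 4)/(b - 2)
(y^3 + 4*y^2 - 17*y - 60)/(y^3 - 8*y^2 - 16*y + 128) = (y^2 + 8*y + 15)/(y^2 - 4*y - 32)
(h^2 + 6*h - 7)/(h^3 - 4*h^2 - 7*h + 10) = (h + 7)/(h^2 - 3*h - 10)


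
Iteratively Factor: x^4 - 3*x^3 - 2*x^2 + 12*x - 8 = (x - 2)*(x^3 - x^2 - 4*x + 4) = (x - 2)^2*(x^2 + x - 2) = (x - 2)^2*(x + 2)*(x - 1)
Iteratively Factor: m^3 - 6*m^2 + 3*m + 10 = (m - 5)*(m^2 - m - 2) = (m - 5)*(m - 2)*(m + 1)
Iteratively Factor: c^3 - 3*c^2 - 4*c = (c - 4)*(c^2 + c) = (c - 4)*(c + 1)*(c)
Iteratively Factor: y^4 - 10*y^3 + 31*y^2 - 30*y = (y - 2)*(y^3 - 8*y^2 + 15*y) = (y - 3)*(y - 2)*(y^2 - 5*y) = (y - 5)*(y - 3)*(y - 2)*(y)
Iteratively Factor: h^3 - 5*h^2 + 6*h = (h - 3)*(h^2 - 2*h) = h*(h - 3)*(h - 2)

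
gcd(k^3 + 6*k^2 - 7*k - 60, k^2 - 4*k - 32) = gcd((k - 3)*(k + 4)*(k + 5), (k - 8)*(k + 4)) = k + 4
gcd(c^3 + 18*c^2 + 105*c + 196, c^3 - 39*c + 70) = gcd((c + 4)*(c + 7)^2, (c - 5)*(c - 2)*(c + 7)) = c + 7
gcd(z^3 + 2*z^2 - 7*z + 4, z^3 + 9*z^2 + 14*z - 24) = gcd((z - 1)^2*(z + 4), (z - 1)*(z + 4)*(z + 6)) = z^2 + 3*z - 4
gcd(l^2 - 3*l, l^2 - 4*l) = l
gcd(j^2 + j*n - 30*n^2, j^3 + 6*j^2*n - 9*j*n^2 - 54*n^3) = j + 6*n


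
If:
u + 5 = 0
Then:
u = -5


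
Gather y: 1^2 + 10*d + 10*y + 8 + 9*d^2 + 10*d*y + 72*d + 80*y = 9*d^2 + 82*d + y*(10*d + 90) + 9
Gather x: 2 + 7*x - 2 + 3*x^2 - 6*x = 3*x^2 + x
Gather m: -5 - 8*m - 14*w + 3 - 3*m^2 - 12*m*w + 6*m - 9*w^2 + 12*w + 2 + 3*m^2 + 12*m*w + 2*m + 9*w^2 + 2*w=0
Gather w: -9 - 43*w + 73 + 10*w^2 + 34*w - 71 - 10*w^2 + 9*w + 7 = 0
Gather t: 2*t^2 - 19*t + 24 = 2*t^2 - 19*t + 24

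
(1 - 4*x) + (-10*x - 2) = -14*x - 1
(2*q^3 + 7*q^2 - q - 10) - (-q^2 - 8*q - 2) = 2*q^3 + 8*q^2 + 7*q - 8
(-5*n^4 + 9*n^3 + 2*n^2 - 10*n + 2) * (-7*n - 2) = 35*n^5 - 53*n^4 - 32*n^3 + 66*n^2 + 6*n - 4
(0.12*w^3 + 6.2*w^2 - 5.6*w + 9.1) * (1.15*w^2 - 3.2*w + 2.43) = 0.138*w^5 + 6.746*w^4 - 25.9884*w^3 + 43.451*w^2 - 42.728*w + 22.113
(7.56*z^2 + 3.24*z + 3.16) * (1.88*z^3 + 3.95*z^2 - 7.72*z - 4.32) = 14.2128*z^5 + 35.9532*z^4 - 39.6244*z^3 - 45.19*z^2 - 38.392*z - 13.6512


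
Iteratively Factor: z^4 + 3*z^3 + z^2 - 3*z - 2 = (z + 1)*(z^3 + 2*z^2 - z - 2) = (z + 1)*(z + 2)*(z^2 - 1) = (z + 1)^2*(z + 2)*(z - 1)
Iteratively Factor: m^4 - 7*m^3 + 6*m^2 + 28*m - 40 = (m - 2)*(m^3 - 5*m^2 - 4*m + 20) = (m - 5)*(m - 2)*(m^2 - 4) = (m - 5)*(m - 2)^2*(m + 2)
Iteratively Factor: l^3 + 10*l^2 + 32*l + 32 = (l + 4)*(l^2 + 6*l + 8) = (l + 2)*(l + 4)*(l + 4)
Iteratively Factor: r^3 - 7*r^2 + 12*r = (r - 3)*(r^2 - 4*r) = (r - 4)*(r - 3)*(r)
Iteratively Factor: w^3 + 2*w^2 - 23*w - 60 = (w - 5)*(w^2 + 7*w + 12) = (w - 5)*(w + 4)*(w + 3)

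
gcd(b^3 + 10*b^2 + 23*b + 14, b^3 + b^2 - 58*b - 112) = b^2 + 9*b + 14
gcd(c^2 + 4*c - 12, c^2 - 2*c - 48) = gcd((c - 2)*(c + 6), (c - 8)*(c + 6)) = c + 6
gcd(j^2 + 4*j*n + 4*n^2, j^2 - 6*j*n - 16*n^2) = j + 2*n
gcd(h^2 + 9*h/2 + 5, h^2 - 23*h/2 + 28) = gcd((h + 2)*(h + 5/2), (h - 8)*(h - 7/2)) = 1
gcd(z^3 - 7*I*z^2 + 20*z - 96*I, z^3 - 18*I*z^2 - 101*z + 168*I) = z^2 - 11*I*z - 24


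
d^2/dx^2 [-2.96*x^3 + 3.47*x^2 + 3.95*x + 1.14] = 6.94 - 17.76*x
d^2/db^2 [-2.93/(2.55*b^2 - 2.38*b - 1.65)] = (-38.10465*b^2 + 35.56434*b + 2.93*(5.1*b - 2.38)*(10.2*b - 4.76) + 24.65595)/(-2.55*b^2 + 2.38*b + 1.65)^3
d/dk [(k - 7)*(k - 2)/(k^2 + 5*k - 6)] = 2*(7*k^2 - 20*k - 8)/(k^4 + 10*k^3 + 13*k^2 - 60*k + 36)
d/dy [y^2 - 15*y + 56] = 2*y - 15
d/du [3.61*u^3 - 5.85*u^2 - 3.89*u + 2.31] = 10.83*u^2 - 11.7*u - 3.89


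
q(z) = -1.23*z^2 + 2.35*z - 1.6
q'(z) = 2.35 - 2.46*z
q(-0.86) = -4.53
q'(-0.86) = 4.47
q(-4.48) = -36.81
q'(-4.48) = 13.37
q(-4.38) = -35.49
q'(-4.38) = 13.12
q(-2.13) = -12.19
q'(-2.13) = 7.59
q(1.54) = -0.90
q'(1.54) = -1.44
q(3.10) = -6.14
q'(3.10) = -5.28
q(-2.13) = -12.19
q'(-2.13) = 7.59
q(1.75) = -1.25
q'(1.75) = -1.96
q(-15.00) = -313.60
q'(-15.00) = 39.25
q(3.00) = -5.62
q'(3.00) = -5.03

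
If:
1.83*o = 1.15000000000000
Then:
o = 0.63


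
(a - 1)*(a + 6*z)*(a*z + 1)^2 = a^4*z^2 + 6*a^3*z^3 - a^3*z^2 + 2*a^3*z - 6*a^2*z^3 + 12*a^2*z^2 - 2*a^2*z + a^2 - 12*a*z^2 + 6*a*z - a - 6*z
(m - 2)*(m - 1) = m^2 - 3*m + 2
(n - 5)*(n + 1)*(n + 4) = n^3 - 21*n - 20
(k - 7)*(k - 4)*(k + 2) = k^3 - 9*k^2 + 6*k + 56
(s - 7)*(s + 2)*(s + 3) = s^3 - 2*s^2 - 29*s - 42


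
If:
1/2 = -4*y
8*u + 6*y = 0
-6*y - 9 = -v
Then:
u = 3/32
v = 33/4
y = -1/8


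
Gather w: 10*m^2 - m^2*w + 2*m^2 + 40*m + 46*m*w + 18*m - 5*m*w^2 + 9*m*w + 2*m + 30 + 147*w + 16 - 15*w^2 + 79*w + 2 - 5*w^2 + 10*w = 12*m^2 + 60*m + w^2*(-5*m - 20) + w*(-m^2 + 55*m + 236) + 48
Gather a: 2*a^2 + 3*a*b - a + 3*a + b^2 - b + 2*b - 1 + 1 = 2*a^2 + a*(3*b + 2) + b^2 + b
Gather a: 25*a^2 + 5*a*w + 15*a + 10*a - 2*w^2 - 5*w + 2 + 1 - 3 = 25*a^2 + a*(5*w + 25) - 2*w^2 - 5*w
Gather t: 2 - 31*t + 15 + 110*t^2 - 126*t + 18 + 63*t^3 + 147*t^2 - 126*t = 63*t^3 + 257*t^2 - 283*t + 35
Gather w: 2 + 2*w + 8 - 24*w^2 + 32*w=-24*w^2 + 34*w + 10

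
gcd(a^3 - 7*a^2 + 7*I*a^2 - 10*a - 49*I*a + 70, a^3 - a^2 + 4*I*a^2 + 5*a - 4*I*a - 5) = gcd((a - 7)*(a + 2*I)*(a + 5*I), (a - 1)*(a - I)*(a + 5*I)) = a + 5*I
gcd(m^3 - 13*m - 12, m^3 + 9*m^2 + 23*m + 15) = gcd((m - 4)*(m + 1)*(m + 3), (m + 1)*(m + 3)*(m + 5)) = m^2 + 4*m + 3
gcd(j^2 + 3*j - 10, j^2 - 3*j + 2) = j - 2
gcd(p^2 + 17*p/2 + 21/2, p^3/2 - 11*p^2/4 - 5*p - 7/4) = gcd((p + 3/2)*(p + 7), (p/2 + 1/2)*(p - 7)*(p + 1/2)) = 1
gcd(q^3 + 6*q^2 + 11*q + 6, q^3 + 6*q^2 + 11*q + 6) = q^3 + 6*q^2 + 11*q + 6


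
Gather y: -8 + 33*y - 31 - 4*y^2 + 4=-4*y^2 + 33*y - 35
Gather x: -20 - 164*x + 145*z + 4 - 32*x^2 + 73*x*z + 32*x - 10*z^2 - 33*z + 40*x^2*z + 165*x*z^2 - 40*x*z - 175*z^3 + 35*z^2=x^2*(40*z - 32) + x*(165*z^2 + 33*z - 132) - 175*z^3 + 25*z^2 + 112*z - 16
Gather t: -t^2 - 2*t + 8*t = -t^2 + 6*t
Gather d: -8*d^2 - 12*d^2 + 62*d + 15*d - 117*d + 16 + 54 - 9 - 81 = -20*d^2 - 40*d - 20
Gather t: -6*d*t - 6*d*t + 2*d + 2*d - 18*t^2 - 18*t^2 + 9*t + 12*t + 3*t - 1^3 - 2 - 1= 4*d - 36*t^2 + t*(24 - 12*d) - 4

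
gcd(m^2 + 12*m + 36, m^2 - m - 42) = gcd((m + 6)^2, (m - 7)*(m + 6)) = m + 6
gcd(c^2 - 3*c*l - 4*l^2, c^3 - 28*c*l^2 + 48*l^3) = c - 4*l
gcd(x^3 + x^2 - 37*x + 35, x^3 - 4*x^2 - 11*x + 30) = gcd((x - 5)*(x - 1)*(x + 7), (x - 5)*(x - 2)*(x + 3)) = x - 5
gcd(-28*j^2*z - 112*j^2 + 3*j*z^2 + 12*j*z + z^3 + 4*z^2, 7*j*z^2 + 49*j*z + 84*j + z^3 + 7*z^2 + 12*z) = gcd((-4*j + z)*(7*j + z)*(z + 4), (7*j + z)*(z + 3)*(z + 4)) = 7*j*z + 28*j + z^2 + 4*z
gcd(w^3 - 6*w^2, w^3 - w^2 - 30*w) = w^2 - 6*w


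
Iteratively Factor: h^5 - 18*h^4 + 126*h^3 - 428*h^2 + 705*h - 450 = (h - 2)*(h^4 - 16*h^3 + 94*h^2 - 240*h + 225) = (h - 3)*(h - 2)*(h^3 - 13*h^2 + 55*h - 75) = (h - 3)^2*(h - 2)*(h^2 - 10*h + 25) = (h - 5)*(h - 3)^2*(h - 2)*(h - 5)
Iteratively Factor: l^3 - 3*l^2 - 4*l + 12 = (l - 2)*(l^2 - l - 6) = (l - 2)*(l + 2)*(l - 3)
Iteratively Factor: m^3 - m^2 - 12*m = (m + 3)*(m^2 - 4*m) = m*(m + 3)*(m - 4)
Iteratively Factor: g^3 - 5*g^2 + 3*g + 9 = (g - 3)*(g^2 - 2*g - 3) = (g - 3)^2*(g + 1)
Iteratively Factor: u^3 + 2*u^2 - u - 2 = (u + 2)*(u^2 - 1) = (u + 1)*(u + 2)*(u - 1)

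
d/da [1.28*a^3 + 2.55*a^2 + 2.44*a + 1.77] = 3.84*a^2 + 5.1*a + 2.44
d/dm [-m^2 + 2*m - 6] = 2 - 2*m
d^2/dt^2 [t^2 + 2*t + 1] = 2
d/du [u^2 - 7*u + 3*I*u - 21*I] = 2*u - 7 + 3*I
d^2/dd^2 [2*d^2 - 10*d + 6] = 4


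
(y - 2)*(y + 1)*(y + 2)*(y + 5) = y^4 + 6*y^3 + y^2 - 24*y - 20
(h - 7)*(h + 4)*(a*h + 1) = a*h^3 - 3*a*h^2 - 28*a*h + h^2 - 3*h - 28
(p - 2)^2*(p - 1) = p^3 - 5*p^2 + 8*p - 4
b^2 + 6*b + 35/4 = (b + 5/2)*(b + 7/2)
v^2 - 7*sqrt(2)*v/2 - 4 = (v - 4*sqrt(2))*(v + sqrt(2)/2)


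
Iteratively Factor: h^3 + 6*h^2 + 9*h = (h)*(h^2 + 6*h + 9) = h*(h + 3)*(h + 3)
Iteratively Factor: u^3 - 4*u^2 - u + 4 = (u + 1)*(u^2 - 5*u + 4) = (u - 4)*(u + 1)*(u - 1)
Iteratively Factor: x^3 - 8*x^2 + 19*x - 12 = (x - 4)*(x^2 - 4*x + 3) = (x - 4)*(x - 3)*(x - 1)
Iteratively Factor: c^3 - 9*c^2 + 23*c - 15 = (c - 3)*(c^2 - 6*c + 5) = (c - 5)*(c - 3)*(c - 1)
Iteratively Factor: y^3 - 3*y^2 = (y)*(y^2 - 3*y) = y^2*(y - 3)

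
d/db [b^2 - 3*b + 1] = 2*b - 3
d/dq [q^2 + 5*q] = 2*q + 5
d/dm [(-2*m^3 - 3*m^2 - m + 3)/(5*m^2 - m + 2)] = (-10*m^4 + 4*m^3 - 4*m^2 - 42*m + 1)/(25*m^4 - 10*m^3 + 21*m^2 - 4*m + 4)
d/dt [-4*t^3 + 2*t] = 2 - 12*t^2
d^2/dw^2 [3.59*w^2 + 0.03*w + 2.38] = 7.18000000000000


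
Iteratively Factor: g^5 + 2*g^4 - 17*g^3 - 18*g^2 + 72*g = (g + 3)*(g^4 - g^3 - 14*g^2 + 24*g) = (g + 3)*(g + 4)*(g^3 - 5*g^2 + 6*g) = (g - 2)*(g + 3)*(g + 4)*(g^2 - 3*g) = (g - 3)*(g - 2)*(g + 3)*(g + 4)*(g)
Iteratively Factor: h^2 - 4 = (h + 2)*(h - 2)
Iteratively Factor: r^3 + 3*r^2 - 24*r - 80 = (r - 5)*(r^2 + 8*r + 16) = (r - 5)*(r + 4)*(r + 4)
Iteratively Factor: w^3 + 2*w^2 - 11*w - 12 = (w + 4)*(w^2 - 2*w - 3) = (w + 1)*(w + 4)*(w - 3)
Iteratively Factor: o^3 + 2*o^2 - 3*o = (o - 1)*(o^2 + 3*o) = (o - 1)*(o + 3)*(o)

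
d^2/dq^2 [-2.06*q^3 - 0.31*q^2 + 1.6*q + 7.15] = -12.36*q - 0.62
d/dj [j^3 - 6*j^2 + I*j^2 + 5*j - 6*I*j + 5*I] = 3*j^2 + 2*j*(-6 + I) + 5 - 6*I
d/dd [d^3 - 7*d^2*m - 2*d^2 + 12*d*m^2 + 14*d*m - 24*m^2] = 3*d^2 - 14*d*m - 4*d + 12*m^2 + 14*m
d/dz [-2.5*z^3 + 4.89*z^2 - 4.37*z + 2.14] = -7.5*z^2 + 9.78*z - 4.37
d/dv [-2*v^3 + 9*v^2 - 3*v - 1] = -6*v^2 + 18*v - 3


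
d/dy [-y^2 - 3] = -2*y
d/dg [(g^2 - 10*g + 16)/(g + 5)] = (g^2 + 10*g - 66)/(g^2 + 10*g + 25)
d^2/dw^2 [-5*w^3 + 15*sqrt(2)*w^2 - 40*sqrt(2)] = -30*w + 30*sqrt(2)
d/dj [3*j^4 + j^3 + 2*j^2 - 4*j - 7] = 12*j^3 + 3*j^2 + 4*j - 4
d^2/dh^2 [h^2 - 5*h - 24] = 2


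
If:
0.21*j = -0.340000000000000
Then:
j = -1.62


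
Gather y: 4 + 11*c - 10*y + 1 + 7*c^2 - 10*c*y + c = 7*c^2 + 12*c + y*(-10*c - 10) + 5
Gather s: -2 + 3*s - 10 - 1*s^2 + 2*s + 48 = -s^2 + 5*s + 36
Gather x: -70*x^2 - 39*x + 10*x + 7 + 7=-70*x^2 - 29*x + 14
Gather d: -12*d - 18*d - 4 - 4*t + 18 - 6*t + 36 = -30*d - 10*t + 50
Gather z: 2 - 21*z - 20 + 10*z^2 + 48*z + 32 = 10*z^2 + 27*z + 14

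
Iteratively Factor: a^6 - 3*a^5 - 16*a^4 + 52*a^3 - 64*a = (a + 1)*(a^5 - 4*a^4 - 12*a^3 + 64*a^2 - 64*a) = (a + 1)*(a + 4)*(a^4 - 8*a^3 + 20*a^2 - 16*a) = (a - 2)*(a + 1)*(a + 4)*(a^3 - 6*a^2 + 8*a) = (a - 2)^2*(a + 1)*(a + 4)*(a^2 - 4*a) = a*(a - 2)^2*(a + 1)*(a + 4)*(a - 4)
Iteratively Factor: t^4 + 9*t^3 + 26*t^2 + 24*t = (t + 3)*(t^3 + 6*t^2 + 8*t) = (t + 3)*(t + 4)*(t^2 + 2*t) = (t + 2)*(t + 3)*(t + 4)*(t)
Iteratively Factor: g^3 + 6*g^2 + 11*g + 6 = (g + 2)*(g^2 + 4*g + 3) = (g + 2)*(g + 3)*(g + 1)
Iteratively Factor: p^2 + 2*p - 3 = (p + 3)*(p - 1)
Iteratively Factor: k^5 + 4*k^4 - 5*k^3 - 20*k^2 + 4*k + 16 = (k + 2)*(k^4 + 2*k^3 - 9*k^2 - 2*k + 8) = (k + 1)*(k + 2)*(k^3 + k^2 - 10*k + 8) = (k + 1)*(k + 2)*(k + 4)*(k^2 - 3*k + 2) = (k - 1)*(k + 1)*(k + 2)*(k + 4)*(k - 2)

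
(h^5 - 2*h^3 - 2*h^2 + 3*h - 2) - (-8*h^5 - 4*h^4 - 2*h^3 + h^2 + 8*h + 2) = 9*h^5 + 4*h^4 - 3*h^2 - 5*h - 4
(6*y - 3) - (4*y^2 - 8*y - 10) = -4*y^2 + 14*y + 7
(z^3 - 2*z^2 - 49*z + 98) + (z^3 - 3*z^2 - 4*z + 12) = 2*z^3 - 5*z^2 - 53*z + 110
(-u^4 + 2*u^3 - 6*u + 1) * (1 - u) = u^5 - 3*u^4 + 2*u^3 + 6*u^2 - 7*u + 1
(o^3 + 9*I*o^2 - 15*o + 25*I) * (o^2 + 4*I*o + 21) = o^5 + 13*I*o^4 - 30*o^3 + 154*I*o^2 - 415*o + 525*I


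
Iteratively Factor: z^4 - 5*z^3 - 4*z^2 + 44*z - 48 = (z - 2)*(z^3 - 3*z^2 - 10*z + 24) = (z - 2)^2*(z^2 - z - 12) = (z - 2)^2*(z + 3)*(z - 4)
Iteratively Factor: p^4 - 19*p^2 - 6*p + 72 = (p - 2)*(p^3 + 2*p^2 - 15*p - 36) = (p - 2)*(p + 3)*(p^2 - p - 12) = (p - 2)*(p + 3)^2*(p - 4)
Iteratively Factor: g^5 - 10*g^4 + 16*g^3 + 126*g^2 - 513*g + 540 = (g - 3)*(g^4 - 7*g^3 - 5*g^2 + 111*g - 180) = (g - 3)^2*(g^3 - 4*g^2 - 17*g + 60) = (g - 5)*(g - 3)^2*(g^2 + g - 12) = (g - 5)*(g - 3)^3*(g + 4)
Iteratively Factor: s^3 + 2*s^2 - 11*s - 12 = (s + 1)*(s^2 + s - 12) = (s - 3)*(s + 1)*(s + 4)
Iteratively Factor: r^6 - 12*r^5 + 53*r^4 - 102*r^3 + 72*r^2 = (r)*(r^5 - 12*r^4 + 53*r^3 - 102*r^2 + 72*r) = r*(r - 2)*(r^4 - 10*r^3 + 33*r^2 - 36*r) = r*(r - 3)*(r - 2)*(r^3 - 7*r^2 + 12*r) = r^2*(r - 3)*(r - 2)*(r^2 - 7*r + 12) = r^2*(r - 3)^2*(r - 2)*(r - 4)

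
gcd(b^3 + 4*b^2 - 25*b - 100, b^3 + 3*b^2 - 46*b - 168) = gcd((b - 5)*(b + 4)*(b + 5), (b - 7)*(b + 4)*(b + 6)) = b + 4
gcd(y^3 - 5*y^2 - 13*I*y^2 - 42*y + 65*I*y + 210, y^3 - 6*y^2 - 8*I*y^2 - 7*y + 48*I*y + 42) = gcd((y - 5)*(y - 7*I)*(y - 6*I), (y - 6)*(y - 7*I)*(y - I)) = y - 7*I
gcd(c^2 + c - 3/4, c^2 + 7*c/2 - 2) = c - 1/2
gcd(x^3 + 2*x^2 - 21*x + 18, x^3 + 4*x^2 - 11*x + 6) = x^2 + 5*x - 6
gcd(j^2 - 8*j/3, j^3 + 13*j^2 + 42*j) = j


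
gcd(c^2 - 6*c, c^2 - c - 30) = c - 6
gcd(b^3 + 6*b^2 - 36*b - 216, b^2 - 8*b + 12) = b - 6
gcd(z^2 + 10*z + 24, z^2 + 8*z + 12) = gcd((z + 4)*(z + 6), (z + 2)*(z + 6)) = z + 6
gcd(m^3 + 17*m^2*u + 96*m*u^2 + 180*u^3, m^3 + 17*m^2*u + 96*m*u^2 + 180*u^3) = m^3 + 17*m^2*u + 96*m*u^2 + 180*u^3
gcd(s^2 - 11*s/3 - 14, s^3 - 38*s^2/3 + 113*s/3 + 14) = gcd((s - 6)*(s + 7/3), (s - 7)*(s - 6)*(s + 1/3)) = s - 6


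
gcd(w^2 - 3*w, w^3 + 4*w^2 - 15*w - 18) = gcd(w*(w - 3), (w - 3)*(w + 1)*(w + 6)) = w - 3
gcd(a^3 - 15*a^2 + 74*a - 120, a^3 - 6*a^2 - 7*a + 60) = a^2 - 9*a + 20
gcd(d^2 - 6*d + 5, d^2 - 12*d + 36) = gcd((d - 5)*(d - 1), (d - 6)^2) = 1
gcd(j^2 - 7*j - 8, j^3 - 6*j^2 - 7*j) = j + 1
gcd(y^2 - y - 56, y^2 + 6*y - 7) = y + 7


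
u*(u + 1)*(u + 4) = u^3 + 5*u^2 + 4*u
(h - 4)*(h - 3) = h^2 - 7*h + 12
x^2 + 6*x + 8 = (x + 2)*(x + 4)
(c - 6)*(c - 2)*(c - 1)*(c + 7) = c^4 - 2*c^3 - 43*c^2 + 128*c - 84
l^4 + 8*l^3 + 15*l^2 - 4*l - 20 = (l - 1)*(l + 2)^2*(l + 5)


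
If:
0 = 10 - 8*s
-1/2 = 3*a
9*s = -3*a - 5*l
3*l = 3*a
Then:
No Solution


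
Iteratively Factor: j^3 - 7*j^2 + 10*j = (j - 2)*(j^2 - 5*j) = j*(j - 2)*(j - 5)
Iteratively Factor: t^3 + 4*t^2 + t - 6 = (t + 3)*(t^2 + t - 2) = (t - 1)*(t + 3)*(t + 2)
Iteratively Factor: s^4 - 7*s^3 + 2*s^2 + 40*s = (s - 4)*(s^3 - 3*s^2 - 10*s) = s*(s - 4)*(s^2 - 3*s - 10) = s*(s - 5)*(s - 4)*(s + 2)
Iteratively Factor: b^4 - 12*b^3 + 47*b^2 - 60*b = (b - 3)*(b^3 - 9*b^2 + 20*b) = (b - 4)*(b - 3)*(b^2 - 5*b) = (b - 5)*(b - 4)*(b - 3)*(b)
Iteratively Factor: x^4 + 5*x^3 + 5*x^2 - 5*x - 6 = (x + 1)*(x^3 + 4*x^2 + x - 6) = (x + 1)*(x + 2)*(x^2 + 2*x - 3) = (x - 1)*(x + 1)*(x + 2)*(x + 3)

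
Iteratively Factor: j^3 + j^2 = (j + 1)*(j^2) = j*(j + 1)*(j)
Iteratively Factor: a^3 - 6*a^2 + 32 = (a + 2)*(a^2 - 8*a + 16) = (a - 4)*(a + 2)*(a - 4)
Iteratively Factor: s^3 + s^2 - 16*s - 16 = (s + 4)*(s^2 - 3*s - 4) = (s - 4)*(s + 4)*(s + 1)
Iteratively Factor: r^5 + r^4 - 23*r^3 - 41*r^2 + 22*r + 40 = (r - 5)*(r^4 + 6*r^3 + 7*r^2 - 6*r - 8) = (r - 5)*(r - 1)*(r^3 + 7*r^2 + 14*r + 8) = (r - 5)*(r - 1)*(r + 4)*(r^2 + 3*r + 2) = (r - 5)*(r - 1)*(r + 2)*(r + 4)*(r + 1)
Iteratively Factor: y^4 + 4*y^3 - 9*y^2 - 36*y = (y)*(y^3 + 4*y^2 - 9*y - 36) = y*(y + 3)*(y^2 + y - 12) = y*(y - 3)*(y + 3)*(y + 4)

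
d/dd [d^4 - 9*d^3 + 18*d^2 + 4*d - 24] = 4*d^3 - 27*d^2 + 36*d + 4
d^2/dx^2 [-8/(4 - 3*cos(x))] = 24*(3*sin(x)^2 - 4*cos(x) + 3)/(3*cos(x) - 4)^3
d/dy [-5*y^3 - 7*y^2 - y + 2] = -15*y^2 - 14*y - 1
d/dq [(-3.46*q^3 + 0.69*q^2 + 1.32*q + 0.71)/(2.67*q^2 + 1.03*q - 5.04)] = (-9.2382*q^4 - 7.1276*q^3 + 49.5015*q^2 - 10.7466*q - 7.3841)/(7.1289*q^4 + 5.5002*q^3 - 25.8527*q^2 - 10.3824*q + 25.4016)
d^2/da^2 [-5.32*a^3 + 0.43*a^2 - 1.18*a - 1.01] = 0.86 - 31.92*a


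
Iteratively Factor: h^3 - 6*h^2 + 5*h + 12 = (h + 1)*(h^2 - 7*h + 12) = (h - 4)*(h + 1)*(h - 3)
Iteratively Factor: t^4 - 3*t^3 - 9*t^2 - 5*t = (t)*(t^3 - 3*t^2 - 9*t - 5) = t*(t - 5)*(t^2 + 2*t + 1) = t*(t - 5)*(t + 1)*(t + 1)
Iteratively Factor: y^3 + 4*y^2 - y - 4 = (y + 1)*(y^2 + 3*y - 4) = (y + 1)*(y + 4)*(y - 1)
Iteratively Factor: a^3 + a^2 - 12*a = (a)*(a^2 + a - 12) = a*(a - 3)*(a + 4)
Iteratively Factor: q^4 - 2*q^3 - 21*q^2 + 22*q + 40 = (q - 5)*(q^3 + 3*q^2 - 6*q - 8) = (q - 5)*(q - 2)*(q^2 + 5*q + 4) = (q - 5)*(q - 2)*(q + 1)*(q + 4)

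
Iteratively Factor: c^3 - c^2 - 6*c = (c)*(c^2 - c - 6) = c*(c - 3)*(c + 2)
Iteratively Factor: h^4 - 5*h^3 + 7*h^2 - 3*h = (h - 1)*(h^3 - 4*h^2 + 3*h) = (h - 3)*(h - 1)*(h^2 - h) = h*(h - 3)*(h - 1)*(h - 1)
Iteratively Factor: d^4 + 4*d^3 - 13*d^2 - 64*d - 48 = (d + 3)*(d^3 + d^2 - 16*d - 16) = (d + 1)*(d + 3)*(d^2 - 16) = (d + 1)*(d + 3)*(d + 4)*(d - 4)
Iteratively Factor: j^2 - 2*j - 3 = (j - 3)*(j + 1)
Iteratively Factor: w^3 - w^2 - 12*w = (w - 4)*(w^2 + 3*w) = (w - 4)*(w + 3)*(w)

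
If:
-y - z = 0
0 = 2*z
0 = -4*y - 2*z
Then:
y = 0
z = 0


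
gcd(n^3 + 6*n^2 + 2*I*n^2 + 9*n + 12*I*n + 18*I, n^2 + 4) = n + 2*I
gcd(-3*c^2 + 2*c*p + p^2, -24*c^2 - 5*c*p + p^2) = 3*c + p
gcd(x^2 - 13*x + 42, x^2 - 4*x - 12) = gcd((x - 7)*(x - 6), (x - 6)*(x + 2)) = x - 6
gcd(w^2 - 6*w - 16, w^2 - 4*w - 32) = w - 8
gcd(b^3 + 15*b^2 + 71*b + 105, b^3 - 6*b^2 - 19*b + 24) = b + 3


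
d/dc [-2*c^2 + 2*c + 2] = 2 - 4*c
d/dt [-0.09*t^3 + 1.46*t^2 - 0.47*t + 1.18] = -0.27*t^2 + 2.92*t - 0.47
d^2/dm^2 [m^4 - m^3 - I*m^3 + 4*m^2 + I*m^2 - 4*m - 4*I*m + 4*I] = 12*m^2 - 6*m - 6*I*m + 8 + 2*I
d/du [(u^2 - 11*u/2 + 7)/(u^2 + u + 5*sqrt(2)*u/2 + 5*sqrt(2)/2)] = ((4*u - 11)*(2*u^2 + 2*u + 5*sqrt(2)*u + 5*sqrt(2)) - (4*u + 2 + 5*sqrt(2))*(2*u^2 - 11*u + 14))/(2*u^2 + 2*u + 5*sqrt(2)*u + 5*sqrt(2))^2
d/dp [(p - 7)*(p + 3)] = 2*p - 4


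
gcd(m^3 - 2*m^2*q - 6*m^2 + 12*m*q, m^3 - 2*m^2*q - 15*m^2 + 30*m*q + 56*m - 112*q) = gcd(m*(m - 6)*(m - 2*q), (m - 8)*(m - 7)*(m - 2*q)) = -m + 2*q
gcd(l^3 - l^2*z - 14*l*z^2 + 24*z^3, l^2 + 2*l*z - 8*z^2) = -l^2 - 2*l*z + 8*z^2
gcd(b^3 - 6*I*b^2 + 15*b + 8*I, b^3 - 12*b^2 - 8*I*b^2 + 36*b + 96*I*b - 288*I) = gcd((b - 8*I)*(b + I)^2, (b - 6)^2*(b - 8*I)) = b - 8*I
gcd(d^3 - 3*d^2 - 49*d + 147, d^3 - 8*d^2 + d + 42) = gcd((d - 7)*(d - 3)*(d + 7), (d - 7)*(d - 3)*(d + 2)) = d^2 - 10*d + 21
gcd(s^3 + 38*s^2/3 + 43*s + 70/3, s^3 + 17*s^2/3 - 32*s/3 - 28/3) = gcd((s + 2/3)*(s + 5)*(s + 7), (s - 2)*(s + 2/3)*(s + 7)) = s^2 + 23*s/3 + 14/3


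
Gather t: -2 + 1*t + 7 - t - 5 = 0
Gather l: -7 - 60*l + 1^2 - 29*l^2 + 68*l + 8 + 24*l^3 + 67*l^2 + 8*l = 24*l^3 + 38*l^2 + 16*l + 2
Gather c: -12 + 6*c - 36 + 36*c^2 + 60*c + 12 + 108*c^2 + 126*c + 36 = 144*c^2 + 192*c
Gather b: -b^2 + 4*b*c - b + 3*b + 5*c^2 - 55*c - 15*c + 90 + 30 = -b^2 + b*(4*c + 2) + 5*c^2 - 70*c + 120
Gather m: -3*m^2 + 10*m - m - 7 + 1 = -3*m^2 + 9*m - 6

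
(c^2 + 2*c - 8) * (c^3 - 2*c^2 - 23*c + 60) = c^5 - 35*c^3 + 30*c^2 + 304*c - 480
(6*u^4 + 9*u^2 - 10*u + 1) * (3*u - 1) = 18*u^5 - 6*u^4 + 27*u^3 - 39*u^2 + 13*u - 1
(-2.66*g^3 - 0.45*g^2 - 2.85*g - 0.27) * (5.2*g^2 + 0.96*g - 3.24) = -13.832*g^5 - 4.8936*g^4 - 6.6336*g^3 - 2.682*g^2 + 8.9748*g + 0.8748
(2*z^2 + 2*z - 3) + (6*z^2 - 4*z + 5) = 8*z^2 - 2*z + 2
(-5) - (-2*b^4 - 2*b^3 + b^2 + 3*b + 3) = 2*b^4 + 2*b^3 - b^2 - 3*b - 8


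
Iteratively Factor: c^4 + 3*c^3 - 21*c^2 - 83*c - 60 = (c + 4)*(c^3 - c^2 - 17*c - 15) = (c + 1)*(c + 4)*(c^2 - 2*c - 15) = (c + 1)*(c + 3)*(c + 4)*(c - 5)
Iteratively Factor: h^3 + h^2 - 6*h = (h - 2)*(h^2 + 3*h) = h*(h - 2)*(h + 3)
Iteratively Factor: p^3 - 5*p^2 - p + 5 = (p - 1)*(p^2 - 4*p - 5) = (p - 1)*(p + 1)*(p - 5)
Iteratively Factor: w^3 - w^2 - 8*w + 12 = (w - 2)*(w^2 + w - 6) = (w - 2)*(w + 3)*(w - 2)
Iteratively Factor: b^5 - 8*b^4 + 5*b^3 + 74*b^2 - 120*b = (b + 3)*(b^4 - 11*b^3 + 38*b^2 - 40*b) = (b - 4)*(b + 3)*(b^3 - 7*b^2 + 10*b) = (b - 5)*(b - 4)*(b + 3)*(b^2 - 2*b) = b*(b - 5)*(b - 4)*(b + 3)*(b - 2)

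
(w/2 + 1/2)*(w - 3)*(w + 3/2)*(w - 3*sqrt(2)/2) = w^4/2 - 3*sqrt(2)*w^3/4 - w^3/4 - 3*w^2 + 3*sqrt(2)*w^2/8 - 9*w/4 + 9*sqrt(2)*w/2 + 27*sqrt(2)/8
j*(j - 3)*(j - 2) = j^3 - 5*j^2 + 6*j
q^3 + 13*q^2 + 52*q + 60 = (q + 2)*(q + 5)*(q + 6)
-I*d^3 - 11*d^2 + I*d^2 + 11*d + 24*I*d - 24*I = (d - 8*I)*(d - 3*I)*(-I*d + I)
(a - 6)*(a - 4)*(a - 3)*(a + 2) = a^4 - 11*a^3 + 28*a^2 + 36*a - 144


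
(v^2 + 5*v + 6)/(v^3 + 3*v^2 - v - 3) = (v + 2)/(v^2 - 1)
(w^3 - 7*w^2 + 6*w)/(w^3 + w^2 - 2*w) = (w - 6)/(w + 2)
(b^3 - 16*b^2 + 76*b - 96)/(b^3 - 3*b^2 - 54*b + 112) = (b - 6)/(b + 7)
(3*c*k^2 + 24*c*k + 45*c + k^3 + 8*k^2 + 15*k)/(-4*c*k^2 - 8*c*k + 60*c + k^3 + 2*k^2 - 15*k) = (-3*c*k - 9*c - k^2 - 3*k)/(4*c*k - 12*c - k^2 + 3*k)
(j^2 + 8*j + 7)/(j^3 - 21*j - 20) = (j + 7)/(j^2 - j - 20)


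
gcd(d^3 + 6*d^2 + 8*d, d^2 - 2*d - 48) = 1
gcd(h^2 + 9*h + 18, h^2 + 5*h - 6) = h + 6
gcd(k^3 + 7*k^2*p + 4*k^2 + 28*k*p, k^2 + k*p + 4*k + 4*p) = k + 4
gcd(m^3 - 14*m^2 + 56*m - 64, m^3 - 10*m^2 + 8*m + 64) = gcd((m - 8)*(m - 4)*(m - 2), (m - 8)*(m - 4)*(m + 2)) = m^2 - 12*m + 32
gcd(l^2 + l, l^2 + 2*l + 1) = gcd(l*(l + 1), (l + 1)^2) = l + 1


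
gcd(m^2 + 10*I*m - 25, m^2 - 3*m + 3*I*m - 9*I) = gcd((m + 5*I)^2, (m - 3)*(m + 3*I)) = 1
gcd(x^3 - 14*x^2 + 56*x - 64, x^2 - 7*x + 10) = x - 2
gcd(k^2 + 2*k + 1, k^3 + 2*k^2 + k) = k^2 + 2*k + 1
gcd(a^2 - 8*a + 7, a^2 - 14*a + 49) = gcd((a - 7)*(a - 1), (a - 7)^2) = a - 7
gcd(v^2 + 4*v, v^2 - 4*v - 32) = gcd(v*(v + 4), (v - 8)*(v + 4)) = v + 4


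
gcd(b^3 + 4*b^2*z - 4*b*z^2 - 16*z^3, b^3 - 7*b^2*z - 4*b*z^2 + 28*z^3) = -b^2 + 4*z^2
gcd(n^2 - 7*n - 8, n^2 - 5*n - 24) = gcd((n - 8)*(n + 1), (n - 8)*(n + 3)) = n - 8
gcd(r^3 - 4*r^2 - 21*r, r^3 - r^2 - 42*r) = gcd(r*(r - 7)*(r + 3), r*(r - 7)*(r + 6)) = r^2 - 7*r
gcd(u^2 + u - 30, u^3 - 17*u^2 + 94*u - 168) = 1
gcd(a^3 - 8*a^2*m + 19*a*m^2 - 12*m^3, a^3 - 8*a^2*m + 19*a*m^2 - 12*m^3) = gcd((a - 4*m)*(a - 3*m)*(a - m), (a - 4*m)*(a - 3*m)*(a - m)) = a^3 - 8*a^2*m + 19*a*m^2 - 12*m^3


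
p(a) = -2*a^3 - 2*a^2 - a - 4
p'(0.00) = -1.00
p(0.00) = -4.00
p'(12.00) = -913.00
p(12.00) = -3760.00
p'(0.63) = -5.90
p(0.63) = -5.92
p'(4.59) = -145.77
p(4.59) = -244.13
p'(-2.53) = -29.29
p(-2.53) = 18.12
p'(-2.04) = -17.81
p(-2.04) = 6.70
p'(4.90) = -164.66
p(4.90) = -292.22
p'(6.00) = -241.00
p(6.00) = -514.00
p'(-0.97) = -2.77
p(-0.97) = -3.09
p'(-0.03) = -0.89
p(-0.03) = -3.97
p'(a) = -6*a^2 - 4*a - 1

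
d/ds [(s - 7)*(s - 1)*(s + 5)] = 3*s^2 - 6*s - 33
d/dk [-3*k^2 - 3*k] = -6*k - 3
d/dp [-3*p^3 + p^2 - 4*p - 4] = -9*p^2 + 2*p - 4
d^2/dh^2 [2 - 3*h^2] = -6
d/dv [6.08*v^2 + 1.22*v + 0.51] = 12.16*v + 1.22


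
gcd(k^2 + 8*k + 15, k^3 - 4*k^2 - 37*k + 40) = k + 5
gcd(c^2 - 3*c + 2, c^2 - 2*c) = c - 2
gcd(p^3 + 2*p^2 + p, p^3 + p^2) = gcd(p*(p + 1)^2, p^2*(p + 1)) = p^2 + p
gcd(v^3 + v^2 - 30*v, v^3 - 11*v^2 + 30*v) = v^2 - 5*v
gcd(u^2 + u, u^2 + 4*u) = u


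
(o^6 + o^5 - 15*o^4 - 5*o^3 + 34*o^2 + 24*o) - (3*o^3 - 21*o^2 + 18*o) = o^6 + o^5 - 15*o^4 - 8*o^3 + 55*o^2 + 6*o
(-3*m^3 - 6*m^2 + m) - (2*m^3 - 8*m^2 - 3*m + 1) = -5*m^3 + 2*m^2 + 4*m - 1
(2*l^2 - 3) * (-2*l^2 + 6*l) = -4*l^4 + 12*l^3 + 6*l^2 - 18*l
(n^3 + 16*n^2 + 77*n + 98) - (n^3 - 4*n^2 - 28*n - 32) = 20*n^2 + 105*n + 130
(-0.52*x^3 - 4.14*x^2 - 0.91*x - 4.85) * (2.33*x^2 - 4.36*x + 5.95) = -1.2116*x^5 - 7.379*x^4 + 12.8361*x^3 - 31.9659*x^2 + 15.7315*x - 28.8575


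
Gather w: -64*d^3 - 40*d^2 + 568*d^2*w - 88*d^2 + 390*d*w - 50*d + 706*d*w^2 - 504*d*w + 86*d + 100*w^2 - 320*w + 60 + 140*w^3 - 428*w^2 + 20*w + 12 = -64*d^3 - 128*d^2 + 36*d + 140*w^3 + w^2*(706*d - 328) + w*(568*d^2 - 114*d - 300) + 72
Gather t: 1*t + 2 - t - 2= 0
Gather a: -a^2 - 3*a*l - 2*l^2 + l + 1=-a^2 - 3*a*l - 2*l^2 + l + 1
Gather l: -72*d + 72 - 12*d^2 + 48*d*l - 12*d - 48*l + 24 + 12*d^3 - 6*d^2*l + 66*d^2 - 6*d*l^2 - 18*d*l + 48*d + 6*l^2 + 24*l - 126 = 12*d^3 + 54*d^2 - 36*d + l^2*(6 - 6*d) + l*(-6*d^2 + 30*d - 24) - 30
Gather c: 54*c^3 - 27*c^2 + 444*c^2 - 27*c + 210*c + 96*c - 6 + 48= 54*c^3 + 417*c^2 + 279*c + 42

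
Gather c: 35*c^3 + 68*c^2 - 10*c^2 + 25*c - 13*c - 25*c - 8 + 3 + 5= 35*c^3 + 58*c^2 - 13*c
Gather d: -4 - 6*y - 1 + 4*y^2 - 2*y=4*y^2 - 8*y - 5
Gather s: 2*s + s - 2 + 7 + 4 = 3*s + 9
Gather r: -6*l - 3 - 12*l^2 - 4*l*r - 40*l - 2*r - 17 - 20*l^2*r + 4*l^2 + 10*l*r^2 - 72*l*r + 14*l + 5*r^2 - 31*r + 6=-8*l^2 - 32*l + r^2*(10*l + 5) + r*(-20*l^2 - 76*l - 33) - 14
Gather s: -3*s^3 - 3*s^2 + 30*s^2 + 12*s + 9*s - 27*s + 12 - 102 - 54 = -3*s^3 + 27*s^2 - 6*s - 144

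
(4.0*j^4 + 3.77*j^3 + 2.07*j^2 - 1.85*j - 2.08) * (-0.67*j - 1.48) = -2.68*j^5 - 8.4459*j^4 - 6.9665*j^3 - 1.8241*j^2 + 4.1316*j + 3.0784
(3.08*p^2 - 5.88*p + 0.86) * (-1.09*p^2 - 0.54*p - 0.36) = -3.3572*p^4 + 4.746*p^3 + 1.129*p^2 + 1.6524*p - 0.3096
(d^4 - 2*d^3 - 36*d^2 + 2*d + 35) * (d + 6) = d^5 + 4*d^4 - 48*d^3 - 214*d^2 + 47*d + 210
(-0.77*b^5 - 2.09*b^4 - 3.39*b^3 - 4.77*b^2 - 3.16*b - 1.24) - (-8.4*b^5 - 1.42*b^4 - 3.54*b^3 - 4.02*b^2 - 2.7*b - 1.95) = 7.63*b^5 - 0.67*b^4 + 0.15*b^3 - 0.75*b^2 - 0.46*b + 0.71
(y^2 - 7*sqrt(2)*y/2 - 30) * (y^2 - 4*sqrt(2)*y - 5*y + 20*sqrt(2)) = y^4 - 15*sqrt(2)*y^3/2 - 5*y^3 - 2*y^2 + 75*sqrt(2)*y^2/2 + 10*y + 120*sqrt(2)*y - 600*sqrt(2)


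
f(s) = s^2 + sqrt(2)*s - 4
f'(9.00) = 19.41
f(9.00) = 89.73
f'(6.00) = 13.41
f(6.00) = 40.49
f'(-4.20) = -6.99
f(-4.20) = 7.70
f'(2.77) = 6.95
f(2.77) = 7.59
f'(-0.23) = 0.95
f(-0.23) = -4.27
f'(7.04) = 15.49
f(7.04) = 55.52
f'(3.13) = 7.67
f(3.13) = 10.22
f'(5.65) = 12.71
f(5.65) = 35.91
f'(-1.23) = -1.05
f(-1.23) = -4.23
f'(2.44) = 6.29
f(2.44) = 5.40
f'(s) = 2*s + sqrt(2)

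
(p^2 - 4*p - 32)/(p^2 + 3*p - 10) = (p^2 - 4*p - 32)/(p^2 + 3*p - 10)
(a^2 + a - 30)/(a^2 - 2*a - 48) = (a - 5)/(a - 8)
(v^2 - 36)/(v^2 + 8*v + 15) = (v^2 - 36)/(v^2 + 8*v + 15)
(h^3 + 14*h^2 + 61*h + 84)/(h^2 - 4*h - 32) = (h^2 + 10*h + 21)/(h - 8)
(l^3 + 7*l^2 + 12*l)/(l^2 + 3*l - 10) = l*(l^2 + 7*l + 12)/(l^2 + 3*l - 10)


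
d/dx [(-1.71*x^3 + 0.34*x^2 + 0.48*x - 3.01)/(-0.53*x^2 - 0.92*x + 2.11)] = (0.9063*x^4 + 3.1464*x^3 - 10.8827*x^2 - 1.7558*x - 1.7564)/(0.2809*x^4 + 0.9752*x^3 - 1.3902*x^2 - 3.8824*x + 4.4521)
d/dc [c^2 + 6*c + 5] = 2*c + 6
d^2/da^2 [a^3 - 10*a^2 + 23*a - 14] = 6*a - 20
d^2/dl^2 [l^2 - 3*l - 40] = 2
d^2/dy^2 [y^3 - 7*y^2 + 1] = 6*y - 14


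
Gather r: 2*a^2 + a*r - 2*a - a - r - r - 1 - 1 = 2*a^2 - 3*a + r*(a - 2) - 2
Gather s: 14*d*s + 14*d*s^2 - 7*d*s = 14*d*s^2 + 7*d*s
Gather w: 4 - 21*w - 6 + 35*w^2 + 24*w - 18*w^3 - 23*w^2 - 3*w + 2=-18*w^3 + 12*w^2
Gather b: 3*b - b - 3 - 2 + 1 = 2*b - 4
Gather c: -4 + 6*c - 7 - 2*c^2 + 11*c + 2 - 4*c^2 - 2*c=-6*c^2 + 15*c - 9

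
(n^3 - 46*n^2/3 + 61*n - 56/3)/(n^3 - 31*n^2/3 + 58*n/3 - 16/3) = (n - 7)/(n - 2)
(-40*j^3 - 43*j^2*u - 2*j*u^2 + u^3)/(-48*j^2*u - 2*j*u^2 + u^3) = (5*j^2 + 6*j*u + u^2)/(u*(6*j + u))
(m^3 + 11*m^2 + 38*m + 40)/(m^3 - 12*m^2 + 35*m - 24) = (m^3 + 11*m^2 + 38*m + 40)/(m^3 - 12*m^2 + 35*m - 24)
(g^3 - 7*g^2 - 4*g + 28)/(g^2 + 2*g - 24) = (g^3 - 7*g^2 - 4*g + 28)/(g^2 + 2*g - 24)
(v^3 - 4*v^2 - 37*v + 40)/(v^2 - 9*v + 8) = v + 5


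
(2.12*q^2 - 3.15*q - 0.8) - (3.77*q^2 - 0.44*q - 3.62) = -1.65*q^2 - 2.71*q + 2.82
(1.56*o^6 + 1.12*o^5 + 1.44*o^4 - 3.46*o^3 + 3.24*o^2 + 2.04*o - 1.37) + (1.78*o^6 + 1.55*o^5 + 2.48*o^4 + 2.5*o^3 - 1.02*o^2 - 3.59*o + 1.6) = 3.34*o^6 + 2.67*o^5 + 3.92*o^4 - 0.96*o^3 + 2.22*o^2 - 1.55*o + 0.23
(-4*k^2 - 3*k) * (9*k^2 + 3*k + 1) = -36*k^4 - 39*k^3 - 13*k^2 - 3*k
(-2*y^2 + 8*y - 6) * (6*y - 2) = -12*y^3 + 52*y^2 - 52*y + 12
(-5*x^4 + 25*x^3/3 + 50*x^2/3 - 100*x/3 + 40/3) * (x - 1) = -5*x^5 + 40*x^4/3 + 25*x^3/3 - 50*x^2 + 140*x/3 - 40/3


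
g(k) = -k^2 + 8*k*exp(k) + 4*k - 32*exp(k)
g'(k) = 8*k*exp(k) - 2*k - 24*exp(k) + 4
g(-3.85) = -31.56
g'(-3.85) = 10.53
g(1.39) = -80.20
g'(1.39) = -50.49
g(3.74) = -86.59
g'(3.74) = 245.74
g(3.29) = -150.13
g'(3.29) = 59.70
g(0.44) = -42.65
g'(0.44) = -28.68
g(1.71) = -97.37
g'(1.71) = -56.48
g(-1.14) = -19.01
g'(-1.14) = -4.31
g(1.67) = -95.13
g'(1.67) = -55.86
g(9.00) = 324078.36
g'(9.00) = 388934.03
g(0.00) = -32.00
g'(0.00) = -20.00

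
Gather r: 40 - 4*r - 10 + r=30 - 3*r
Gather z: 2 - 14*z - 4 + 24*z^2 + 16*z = 24*z^2 + 2*z - 2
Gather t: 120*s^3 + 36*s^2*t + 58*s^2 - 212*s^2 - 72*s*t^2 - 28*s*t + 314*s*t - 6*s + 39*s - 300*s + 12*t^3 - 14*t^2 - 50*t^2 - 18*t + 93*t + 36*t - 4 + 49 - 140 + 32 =120*s^3 - 154*s^2 - 267*s + 12*t^3 + t^2*(-72*s - 64) + t*(36*s^2 + 286*s + 111) - 63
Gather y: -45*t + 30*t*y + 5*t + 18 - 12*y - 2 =-40*t + y*(30*t - 12) + 16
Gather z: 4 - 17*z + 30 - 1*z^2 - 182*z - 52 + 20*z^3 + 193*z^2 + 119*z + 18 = 20*z^3 + 192*z^2 - 80*z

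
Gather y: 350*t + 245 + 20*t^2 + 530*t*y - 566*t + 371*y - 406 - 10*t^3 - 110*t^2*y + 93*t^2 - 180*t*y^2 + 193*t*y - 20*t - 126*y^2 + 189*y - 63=-10*t^3 + 113*t^2 - 236*t + y^2*(-180*t - 126) + y*(-110*t^2 + 723*t + 560) - 224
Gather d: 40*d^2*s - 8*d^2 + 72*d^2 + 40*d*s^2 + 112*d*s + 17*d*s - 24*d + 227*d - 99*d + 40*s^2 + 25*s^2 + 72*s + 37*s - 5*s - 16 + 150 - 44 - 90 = d^2*(40*s + 64) + d*(40*s^2 + 129*s + 104) + 65*s^2 + 104*s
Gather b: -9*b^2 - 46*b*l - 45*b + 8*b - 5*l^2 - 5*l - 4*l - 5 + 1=-9*b^2 + b*(-46*l - 37) - 5*l^2 - 9*l - 4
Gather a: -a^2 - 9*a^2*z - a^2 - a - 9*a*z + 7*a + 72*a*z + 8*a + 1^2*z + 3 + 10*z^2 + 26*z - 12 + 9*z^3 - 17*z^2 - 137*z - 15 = a^2*(-9*z - 2) + a*(63*z + 14) + 9*z^3 - 7*z^2 - 110*z - 24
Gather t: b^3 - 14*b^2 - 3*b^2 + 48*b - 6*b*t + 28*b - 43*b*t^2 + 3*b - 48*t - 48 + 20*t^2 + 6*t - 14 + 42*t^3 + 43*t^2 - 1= b^3 - 17*b^2 + 79*b + 42*t^3 + t^2*(63 - 43*b) + t*(-6*b - 42) - 63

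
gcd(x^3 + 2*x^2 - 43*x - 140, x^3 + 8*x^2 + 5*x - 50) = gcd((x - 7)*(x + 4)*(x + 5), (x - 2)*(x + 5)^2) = x + 5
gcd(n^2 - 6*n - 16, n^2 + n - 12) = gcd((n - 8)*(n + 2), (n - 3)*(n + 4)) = 1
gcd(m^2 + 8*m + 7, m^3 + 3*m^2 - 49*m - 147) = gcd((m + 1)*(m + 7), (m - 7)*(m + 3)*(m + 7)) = m + 7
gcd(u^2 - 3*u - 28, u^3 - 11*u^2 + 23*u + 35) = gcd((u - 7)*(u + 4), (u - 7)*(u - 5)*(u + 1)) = u - 7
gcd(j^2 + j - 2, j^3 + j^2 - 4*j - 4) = j + 2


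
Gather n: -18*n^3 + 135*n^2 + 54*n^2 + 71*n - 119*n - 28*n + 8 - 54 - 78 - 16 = -18*n^3 + 189*n^2 - 76*n - 140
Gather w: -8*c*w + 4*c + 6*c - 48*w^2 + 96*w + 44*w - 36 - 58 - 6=10*c - 48*w^2 + w*(140 - 8*c) - 100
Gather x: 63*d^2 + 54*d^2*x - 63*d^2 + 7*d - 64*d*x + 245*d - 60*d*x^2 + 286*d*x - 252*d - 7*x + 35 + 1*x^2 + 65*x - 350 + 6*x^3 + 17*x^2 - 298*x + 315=6*x^3 + x^2*(18 - 60*d) + x*(54*d^2 + 222*d - 240)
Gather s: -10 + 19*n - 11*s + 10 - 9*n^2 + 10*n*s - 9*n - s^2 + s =-9*n^2 + 10*n - s^2 + s*(10*n - 10)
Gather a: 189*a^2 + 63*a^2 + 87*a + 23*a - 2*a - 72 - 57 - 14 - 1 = 252*a^2 + 108*a - 144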